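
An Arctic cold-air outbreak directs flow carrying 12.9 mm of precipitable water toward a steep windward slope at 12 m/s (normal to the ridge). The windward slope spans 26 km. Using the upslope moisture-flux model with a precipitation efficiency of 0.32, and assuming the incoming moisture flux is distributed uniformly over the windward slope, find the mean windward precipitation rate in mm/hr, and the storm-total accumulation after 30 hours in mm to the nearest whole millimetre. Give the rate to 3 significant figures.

Incoming column moisture flux per unit ridge length: F = V × PW = 12 × 12.9 = 154.8 mm·m/s.
Spread over the 26 km slope with efficiency ε = 0.32: R = ε·F/W = 0.32 × 154.8 / 26000 m = 1.905e-03 mm/s.
R = 1.905e-03 × 3600 = 6.86 mm/hr.
Over 30 h: total = 6.86 × 30 = 205.8 ≈ 206 mm.

R ≈ 6.86 mm/hr; total ≈ 206 mm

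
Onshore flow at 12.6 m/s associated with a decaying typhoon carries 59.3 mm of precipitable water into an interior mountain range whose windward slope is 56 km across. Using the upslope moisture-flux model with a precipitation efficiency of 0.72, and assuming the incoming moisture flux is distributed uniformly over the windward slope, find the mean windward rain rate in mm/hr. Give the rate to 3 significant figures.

R ≈ 34.6 mm/hr

Incoming column moisture flux per unit ridge length: F = V × PW = 12.6 × 59.3 = 747.18 mm·m/s.
Spread over the 56 km slope with efficiency ε = 0.72: R = ε·F/W = 0.72 × 747.18 / 56000 m = 9.607e-03 mm/s.
R = 9.607e-03 × 3600 = 34.6 mm/hr.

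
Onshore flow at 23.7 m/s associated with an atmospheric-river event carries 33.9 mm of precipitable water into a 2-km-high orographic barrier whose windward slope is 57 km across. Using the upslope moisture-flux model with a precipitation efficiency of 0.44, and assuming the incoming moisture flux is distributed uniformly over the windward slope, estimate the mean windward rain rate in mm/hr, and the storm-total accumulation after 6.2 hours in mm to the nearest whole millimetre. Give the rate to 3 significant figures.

R ≈ 22.3 mm/hr; total ≈ 138 mm

Incoming column moisture flux per unit ridge length: F = V × PW = 23.7 × 33.9 = 803.43 mm·m/s.
Spread over the 57 km slope with efficiency ε = 0.44: R = ε·F/W = 0.44 × 803.43 / 57000 m = 6.202e-03 mm/s.
R = 6.202e-03 × 3600 = 22.3 mm/hr.
Over 6.2 h: total = 22.3 × 6.2 = 138.26 ≈ 138 mm.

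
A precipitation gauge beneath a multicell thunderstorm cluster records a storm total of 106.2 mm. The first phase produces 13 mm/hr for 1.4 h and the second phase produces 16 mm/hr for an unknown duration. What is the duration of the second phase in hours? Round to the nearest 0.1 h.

Known phases: 13 × 1.4 = 18.2 mm.
Remaining depth = 106.2 − 18.2 = 88 mm.
Duration = 88 / 16 = 5.5 h.

duration ≈ 5.5 h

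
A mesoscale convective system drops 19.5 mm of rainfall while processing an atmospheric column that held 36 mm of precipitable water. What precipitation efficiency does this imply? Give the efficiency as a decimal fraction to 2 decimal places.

ε = rainfall / PW = 19.5 / 36 = 0.54.

ε ≈ 0.54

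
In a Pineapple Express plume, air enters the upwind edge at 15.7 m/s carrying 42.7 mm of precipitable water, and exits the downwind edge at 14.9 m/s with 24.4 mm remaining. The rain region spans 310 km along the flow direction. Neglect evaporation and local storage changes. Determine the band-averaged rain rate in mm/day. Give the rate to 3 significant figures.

Column moisture flux per unit crosswind length is F = V × PW.
Inflow: F_in = 15.7 × 42.7 = 670.39 mm·m/s
Outflow: F_out = 14.9 × 24.4 = 363.56 mm·m/s
Steady-state rate R = (F_in − F_out)/L = (670.39 − 363.56) / 310000 m = 9.898e-04 mm/s.
R = 9.898e-04 × 3600 × 24 = 85.5 mm/day.

R ≈ 85.5 mm/day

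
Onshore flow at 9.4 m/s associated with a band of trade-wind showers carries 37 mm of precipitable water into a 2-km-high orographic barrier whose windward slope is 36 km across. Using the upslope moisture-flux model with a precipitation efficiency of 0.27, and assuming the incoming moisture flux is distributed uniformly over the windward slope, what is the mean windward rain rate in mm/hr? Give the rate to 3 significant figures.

R ≈ 9.39 mm/hr

Incoming column moisture flux per unit ridge length: F = V × PW = 9.4 × 37 = 347.8 mm·m/s.
Spread over the 36 km slope with efficiency ε = 0.27: R = ε·F/W = 0.27 × 347.8 / 36000 m = 2.609e-03 mm/s.
R = 2.609e-03 × 3600 = 9.39 mm/hr.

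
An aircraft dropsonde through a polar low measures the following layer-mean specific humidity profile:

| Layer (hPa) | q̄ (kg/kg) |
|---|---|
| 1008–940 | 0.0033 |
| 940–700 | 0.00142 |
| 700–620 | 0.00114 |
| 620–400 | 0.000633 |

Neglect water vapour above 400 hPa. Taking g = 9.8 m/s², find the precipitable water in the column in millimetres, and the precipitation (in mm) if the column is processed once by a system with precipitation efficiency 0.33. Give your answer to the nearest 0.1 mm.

Precipitable water is the column-integrated vapour mass per unit area: PW = (1/g) Σ q̄ Δp, with q in kg/kg and Δp in Pa (1 kg/m² of water = 1 mm).
Layer 1008–940 hPa: Δp = 68 hPa = 6800 Pa, q̄ = 0.0033 kg/kg → 0.0033 × 6800 / 9.8 = 2.29 mm
Layer 940–700 hPa: Δp = 240 hPa = 24000 Pa, q̄ = 0.00142 kg/kg → 0.00142 × 24000 / 9.8 = 3.48 mm
Layer 700–620 hPa: Δp = 80 hPa = 8000 Pa, q̄ = 0.00114 kg/kg → 0.00114 × 8000 / 9.8 = 0.93 mm
Layer 620–400 hPa: Δp = 220 hPa = 22000 Pa, q̄ = 0.000633 kg/kg → 0.000633 × 22000 / 9.8 = 1.42 mm
PW = 2.29 + 3.48 + 0.93 + 1.42 = 8.12 ≈ 8.1 mm.
Precipitation = ε × PW = 0.33 × 8.1 = 2.7 mm.

PW ≈ 8.1 mm; precipitation ≈ 2.7 mm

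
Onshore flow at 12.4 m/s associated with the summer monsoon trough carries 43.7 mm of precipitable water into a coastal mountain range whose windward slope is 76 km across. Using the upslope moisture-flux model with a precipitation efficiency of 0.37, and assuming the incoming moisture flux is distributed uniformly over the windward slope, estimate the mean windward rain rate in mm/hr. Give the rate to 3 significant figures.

R ≈ 9.50 mm/hr

Incoming column moisture flux per unit ridge length: F = V × PW = 12.4 × 43.7 = 541.88 mm·m/s.
Spread over the 76 km slope with efficiency ε = 0.37: R = ε·F/W = 0.37 × 541.88 / 76000 m = 2.638e-03 mm/s.
R = 2.638e-03 × 3600 = 9.50 mm/hr.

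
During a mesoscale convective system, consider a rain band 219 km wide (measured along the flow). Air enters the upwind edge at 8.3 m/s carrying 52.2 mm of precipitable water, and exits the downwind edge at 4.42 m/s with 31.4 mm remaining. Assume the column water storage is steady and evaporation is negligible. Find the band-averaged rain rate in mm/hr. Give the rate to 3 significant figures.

R ≈ 4.84 mm/hr

Column moisture flux per unit crosswind length is F = V × PW.
Inflow: F_in = 8.3 × 52.2 = 433.26 mm·m/s
Outflow: F_out = 4.42 × 31.4 = 138.788 mm·m/s
Steady-state rate R = (F_in − F_out)/L = (433.26 − 138.788) / 219000 m = 1.345e-03 mm/s.
R = 1.345e-03 × 3600 = 4.84 mm/hr.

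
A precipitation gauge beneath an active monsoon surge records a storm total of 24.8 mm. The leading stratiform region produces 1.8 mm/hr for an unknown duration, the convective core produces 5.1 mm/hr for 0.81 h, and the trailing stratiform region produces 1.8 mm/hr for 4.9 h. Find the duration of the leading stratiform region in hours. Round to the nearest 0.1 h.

Known phases: 5.1 × 0.81 + 1.8 × 4.9 = 4.131 + 8.82 = 12.951 mm.
Remaining depth = 24.8 − 12.951 = 11.849 mm.
Duration = 11.849 / 1.8 = 6.6 h.

duration ≈ 6.6 h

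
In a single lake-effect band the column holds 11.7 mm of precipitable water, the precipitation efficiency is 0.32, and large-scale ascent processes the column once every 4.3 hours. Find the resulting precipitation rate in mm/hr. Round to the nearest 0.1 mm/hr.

Each overturning extracts ε × PW = 0.32 × 11.7 = 3.744 mm.
Rate = ε·PW / τ = 3.744 / 4.3 h = 0.9 mm/hr.

R ≈ 0.9 mm/hr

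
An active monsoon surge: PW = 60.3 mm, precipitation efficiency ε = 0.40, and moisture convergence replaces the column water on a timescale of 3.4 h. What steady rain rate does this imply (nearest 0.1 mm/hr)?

Each overturning extracts ε × PW = 0.40 × 60.3 = 24.12 mm.
Rate = ε·PW / τ = 24.12 / 3.4 h = 7.1 mm/hr.

R ≈ 7.1 mm/hr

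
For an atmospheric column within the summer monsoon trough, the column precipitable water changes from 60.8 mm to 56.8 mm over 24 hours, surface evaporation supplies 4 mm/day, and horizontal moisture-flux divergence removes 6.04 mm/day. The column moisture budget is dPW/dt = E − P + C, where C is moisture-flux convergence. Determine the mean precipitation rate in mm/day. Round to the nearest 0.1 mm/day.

P ≈ 2.0 mm/day

dPW/dt = (56.8 − 60.8) mm / (24/24 day) = -4.000 mm/day.
P = E + C − dPW/dt = 4 + (-6.04) − (-4.000) = 2.0 mm/day.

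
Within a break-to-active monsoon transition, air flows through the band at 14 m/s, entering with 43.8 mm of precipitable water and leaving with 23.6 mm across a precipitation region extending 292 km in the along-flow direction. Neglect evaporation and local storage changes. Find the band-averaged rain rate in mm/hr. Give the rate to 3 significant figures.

R ≈ 3.49 mm/hr

Column moisture flux per unit crosswind length is F = V × PW.
Inflow: F_in = 14 × 43.8 = 613.2 mm·m/s
Outflow: F_out = 14 × 23.6 = 330.4 mm·m/s
Steady-state rate R = (F_in − F_out)/L = (613.2 − 330.4) / 292000 m = 9.685e-04 mm/s.
R = 9.685e-04 × 3600 = 3.49 mm/hr.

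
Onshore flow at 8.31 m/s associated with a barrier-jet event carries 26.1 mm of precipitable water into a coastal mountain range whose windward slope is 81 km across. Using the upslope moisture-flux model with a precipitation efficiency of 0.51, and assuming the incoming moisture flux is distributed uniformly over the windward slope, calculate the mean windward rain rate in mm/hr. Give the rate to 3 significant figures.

R ≈ 4.92 mm/hr

Incoming column moisture flux per unit ridge length: F = V × PW = 8.31 × 26.1 = 216.891 mm·m/s.
Spread over the 81 km slope with efficiency ε = 0.51: R = ε·F/W = 0.51 × 216.891 / 81000 m = 1.366e-03 mm/s.
R = 1.366e-03 × 3600 = 4.92 mm/hr.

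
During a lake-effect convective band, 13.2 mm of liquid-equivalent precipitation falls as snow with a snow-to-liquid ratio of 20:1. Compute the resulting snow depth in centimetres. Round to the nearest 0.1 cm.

Snow depth = liquid × ratio = 13.2 mm × 20 = 264 mm = 26.4 cm.

snow depth ≈ 26.4 cm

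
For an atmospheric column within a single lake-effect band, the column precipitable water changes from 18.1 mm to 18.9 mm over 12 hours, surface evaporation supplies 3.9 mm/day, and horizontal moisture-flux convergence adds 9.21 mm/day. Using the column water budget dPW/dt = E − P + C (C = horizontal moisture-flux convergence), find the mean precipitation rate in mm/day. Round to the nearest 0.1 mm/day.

dPW/dt = (18.9 − 18.1) mm / (12/24 day) = +1.600 mm/day.
P = E + C − dPW/dt = 3.9 + (9.21) − (+1.600) = 11.5 mm/day.

P ≈ 11.5 mm/day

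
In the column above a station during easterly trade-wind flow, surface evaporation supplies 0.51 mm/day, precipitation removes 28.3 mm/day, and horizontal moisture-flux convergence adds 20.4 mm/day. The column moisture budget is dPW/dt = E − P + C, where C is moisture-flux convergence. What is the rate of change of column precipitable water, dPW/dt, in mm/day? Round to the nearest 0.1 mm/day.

dPW/dt ≈ -7.4 mm/day

dPW/dt = E − P + C = 0.51 − 28.3 + (20.4) = -7.4 mm/day.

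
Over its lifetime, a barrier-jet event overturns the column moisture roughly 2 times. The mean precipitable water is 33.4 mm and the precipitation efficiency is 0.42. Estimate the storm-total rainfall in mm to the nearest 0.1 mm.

Each cycle deposits ε × PW = 0.42 × 33.4 = 14.028 mm.
Over 2 cycles: 2 × 14.028 = 28.1 mm.

rainfall ≈ 28.1 mm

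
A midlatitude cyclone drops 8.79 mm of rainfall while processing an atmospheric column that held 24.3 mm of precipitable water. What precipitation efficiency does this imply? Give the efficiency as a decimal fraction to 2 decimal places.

ε = rainfall / PW = 8.79 / 24.3 = 0.36.

ε ≈ 0.36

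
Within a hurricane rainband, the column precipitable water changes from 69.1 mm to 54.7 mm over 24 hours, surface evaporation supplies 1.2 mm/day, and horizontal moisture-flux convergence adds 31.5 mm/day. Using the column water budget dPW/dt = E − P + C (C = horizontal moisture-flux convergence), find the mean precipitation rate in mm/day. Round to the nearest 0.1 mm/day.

dPW/dt = (54.7 − 69.1) mm / (24/24 day) = -14.400 mm/day.
P = E + C − dPW/dt = 1.2 + (31.5) − (-14.400) = 47.1 mm/day.

P ≈ 47.1 mm/day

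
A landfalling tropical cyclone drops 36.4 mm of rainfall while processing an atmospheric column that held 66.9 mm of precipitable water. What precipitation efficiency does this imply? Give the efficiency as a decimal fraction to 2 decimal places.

ε = rainfall / PW = 36.4 / 66.9 = 0.54.

ε ≈ 0.54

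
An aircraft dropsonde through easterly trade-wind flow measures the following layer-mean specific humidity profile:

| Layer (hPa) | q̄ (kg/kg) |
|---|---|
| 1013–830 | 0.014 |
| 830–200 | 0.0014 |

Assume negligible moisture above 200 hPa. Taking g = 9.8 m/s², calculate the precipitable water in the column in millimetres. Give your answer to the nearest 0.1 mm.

PW ≈ 35.1 mm

Precipitable water is the column-integrated vapour mass per unit area: PW = (1/g) Σ q̄ Δp, with q in kg/kg and Δp in Pa (1 kg/m² of water = 1 mm).
Layer 1013–830 hPa: Δp = 183 hPa = 18300 Pa, q̄ = 0.014 kg/kg → 0.014 × 18300 / 9.8 = 26.14 mm
Layer 830–200 hPa: Δp = 630 hPa = 63000 Pa, q̄ = 0.0014 kg/kg → 0.0014 × 63000 / 9.8 = 9.00 mm
PW = 26.14 + 9.00 = 35.14 ≈ 35.1 mm.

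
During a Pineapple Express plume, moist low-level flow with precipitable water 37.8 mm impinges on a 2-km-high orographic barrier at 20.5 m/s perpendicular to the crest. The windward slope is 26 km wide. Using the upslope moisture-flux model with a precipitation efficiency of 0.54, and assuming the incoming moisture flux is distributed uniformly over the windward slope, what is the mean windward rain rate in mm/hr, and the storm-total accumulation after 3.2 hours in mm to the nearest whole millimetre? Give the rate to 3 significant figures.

R ≈ 57.9 mm/hr; total ≈ 185 mm

Incoming column moisture flux per unit ridge length: F = V × PW = 20.5 × 37.8 = 774.9 mm·m/s.
Spread over the 26 km slope with efficiency ε = 0.54: R = ε·F/W = 0.54 × 774.9 / 26000 m = 1.609e-02 mm/s.
R = 1.609e-02 × 3600 = 57.9 mm/hr.
Over 3.2 h: total = 57.9 × 3.2 = 185.28 ≈ 185 mm.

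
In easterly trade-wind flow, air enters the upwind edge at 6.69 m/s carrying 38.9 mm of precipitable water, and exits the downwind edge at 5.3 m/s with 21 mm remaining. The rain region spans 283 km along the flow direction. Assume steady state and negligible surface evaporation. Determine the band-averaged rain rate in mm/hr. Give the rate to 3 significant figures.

R ≈ 1.89 mm/hr

Column moisture flux per unit crosswind length is F = V × PW.
Inflow: F_in = 6.69 × 38.9 = 260.241 mm·m/s
Outflow: F_out = 5.3 × 21 = 111.3 mm·m/s
Steady-state rate R = (F_in − F_out)/L = (260.241 − 111.3) / 283000 m = 5.263e-04 mm/s.
R = 5.263e-04 × 3600 = 1.89 mm/hr.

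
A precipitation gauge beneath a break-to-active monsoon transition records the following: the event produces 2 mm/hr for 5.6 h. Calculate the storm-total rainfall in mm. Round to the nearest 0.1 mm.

Total = Σ Rᵢ Δtᵢ = 2 × 5.6
      = 11.2 = 11.2 mm.

total ≈ 11.2 mm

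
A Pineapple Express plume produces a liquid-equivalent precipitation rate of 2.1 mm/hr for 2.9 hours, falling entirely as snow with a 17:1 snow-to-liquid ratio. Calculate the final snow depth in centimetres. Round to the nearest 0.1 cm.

Liquid-equivalent depth = 2.1 × 2.9 = 6.09 mm.
Snow depth = 6.09 mm × 17 = 103.53 mm = 10.4 cm.

snow depth ≈ 10.4 cm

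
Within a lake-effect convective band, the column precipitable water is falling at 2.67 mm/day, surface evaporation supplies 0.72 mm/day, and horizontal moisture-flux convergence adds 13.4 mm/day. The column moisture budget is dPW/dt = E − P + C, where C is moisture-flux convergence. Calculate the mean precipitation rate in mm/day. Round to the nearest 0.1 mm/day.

dPW/dt = -2.67 mm/day.
P = E + C − dPW/dt = 0.72 + (13.4) − (-2.67) = 16.8 mm/day.

P ≈ 16.8 mm/day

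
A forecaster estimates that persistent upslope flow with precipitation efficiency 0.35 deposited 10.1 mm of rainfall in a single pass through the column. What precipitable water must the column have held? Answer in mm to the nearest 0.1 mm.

PW = rainfall / ε = 10.1 / 0.35 = 28.9 mm.

PW ≈ 28.9 mm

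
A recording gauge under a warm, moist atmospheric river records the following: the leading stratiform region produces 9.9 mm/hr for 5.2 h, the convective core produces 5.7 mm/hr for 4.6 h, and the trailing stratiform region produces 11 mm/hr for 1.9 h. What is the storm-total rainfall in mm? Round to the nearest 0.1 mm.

total ≈ 98.6 mm

Total = Σ Rᵢ Δtᵢ = 9.9 × 5.2 + 5.7 × 4.6 + 11 × 1.9
      = 51.48 + 26.22 + 20.9 = 98.6 mm.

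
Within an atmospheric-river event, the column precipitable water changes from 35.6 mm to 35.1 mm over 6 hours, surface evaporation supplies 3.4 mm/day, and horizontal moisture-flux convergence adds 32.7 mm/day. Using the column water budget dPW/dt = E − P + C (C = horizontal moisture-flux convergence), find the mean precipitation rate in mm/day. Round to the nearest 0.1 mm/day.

P ≈ 38.1 mm/day

dPW/dt = (35.1 − 35.6) mm / (6/24 day) = -2.000 mm/day.
P = E + C − dPW/dt = 3.4 + (32.7) − (-2.000) = 38.1 mm/day.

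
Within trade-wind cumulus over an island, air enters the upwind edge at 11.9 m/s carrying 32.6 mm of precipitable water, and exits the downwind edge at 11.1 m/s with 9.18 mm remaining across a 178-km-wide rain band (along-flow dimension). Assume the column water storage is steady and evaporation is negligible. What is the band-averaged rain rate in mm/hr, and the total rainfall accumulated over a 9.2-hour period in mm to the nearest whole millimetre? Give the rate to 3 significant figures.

Column moisture flux per unit crosswind length is F = V × PW.
Inflow: F_in = 11.9 × 32.6 = 387.94 mm·m/s
Outflow: F_out = 11.1 × 9.18 = 101.898 mm·m/s
Steady-state rate R = (F_in − F_out)/L = (387.94 − 101.898) / 178000 m = 1.607e-03 mm/s.
R = 1.607e-03 × 3600 = 5.79 mm/hr.
Over 9.2 h: total = 5.79 × 9.2 = 53.268 ≈ 53 mm.

R ≈ 5.79 mm/hr; total ≈ 53 mm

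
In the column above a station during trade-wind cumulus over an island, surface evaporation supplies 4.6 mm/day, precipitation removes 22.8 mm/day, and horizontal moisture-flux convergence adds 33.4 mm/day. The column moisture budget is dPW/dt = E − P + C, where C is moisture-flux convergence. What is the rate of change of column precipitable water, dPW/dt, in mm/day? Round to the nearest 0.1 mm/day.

dPW/dt = E − P + C = 4.6 − 22.8 + (33.4) = 15.2 mm/day.

dPW/dt ≈ 15.2 mm/day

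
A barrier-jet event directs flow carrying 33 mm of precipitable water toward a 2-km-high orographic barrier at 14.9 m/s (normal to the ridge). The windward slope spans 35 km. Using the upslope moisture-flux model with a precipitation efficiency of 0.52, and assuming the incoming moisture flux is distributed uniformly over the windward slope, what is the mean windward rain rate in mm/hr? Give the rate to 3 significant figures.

Incoming column moisture flux per unit ridge length: F = V × PW = 14.9 × 33 = 491.7 mm·m/s.
Spread over the 35 km slope with efficiency ε = 0.52: R = ε·F/W = 0.52 × 491.7 / 35000 m = 7.305e-03 mm/s.
R = 7.305e-03 × 3600 = 26.3 mm/hr.

R ≈ 26.3 mm/hr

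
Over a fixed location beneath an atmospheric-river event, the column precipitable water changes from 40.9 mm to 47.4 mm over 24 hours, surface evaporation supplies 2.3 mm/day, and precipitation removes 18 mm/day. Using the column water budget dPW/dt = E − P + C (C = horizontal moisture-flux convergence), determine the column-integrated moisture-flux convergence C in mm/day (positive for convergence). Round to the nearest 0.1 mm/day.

dPW/dt = (47.4 − 40.9) mm / (24/24 day) = +6.500 mm/day.
C = dPW/dt − E + P = (+6.500) − 2.3 + 18 = 22.2 mm/day.

C ≈ 22.2 mm/day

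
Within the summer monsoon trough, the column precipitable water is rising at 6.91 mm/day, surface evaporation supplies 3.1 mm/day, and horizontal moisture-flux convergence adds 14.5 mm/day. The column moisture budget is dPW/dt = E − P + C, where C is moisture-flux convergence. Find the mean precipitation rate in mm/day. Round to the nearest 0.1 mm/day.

P ≈ 10.7 mm/day

dPW/dt = +6.91 mm/day.
P = E + C − dPW/dt = 3.1 + (14.5) − (+6.91) = 10.7 mm/day.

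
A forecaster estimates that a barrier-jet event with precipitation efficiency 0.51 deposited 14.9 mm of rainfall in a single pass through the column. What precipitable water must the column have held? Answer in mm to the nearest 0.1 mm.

PW ≈ 29.2 mm

PW = rainfall / ε = 14.9 / 0.51 = 29.2 mm.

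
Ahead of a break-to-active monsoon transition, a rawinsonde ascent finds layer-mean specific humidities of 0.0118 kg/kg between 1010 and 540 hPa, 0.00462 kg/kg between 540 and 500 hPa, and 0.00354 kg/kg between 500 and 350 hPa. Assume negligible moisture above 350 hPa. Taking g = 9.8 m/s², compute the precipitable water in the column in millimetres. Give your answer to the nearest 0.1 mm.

PW ≈ 63.9 mm

Precipitable water is the column-integrated vapour mass per unit area: PW = (1/g) Σ q̄ Δp, with q in kg/kg and Δp in Pa (1 kg/m² of water = 1 mm).
Layer 1010–540 hPa: Δp = 470 hPa = 47000 Pa, q̄ = 0.0118 kg/kg → 0.0118 × 47000 / 9.8 = 56.59 mm
Layer 540–500 hPa: Δp = 40 hPa = 4000 Pa, q̄ = 0.00462 kg/kg → 0.00462 × 4000 / 9.8 = 1.89 mm
Layer 500–350 hPa: Δp = 150 hPa = 15000 Pa, q̄ = 0.00354 kg/kg → 0.00354 × 15000 / 9.8 = 5.42 mm
PW = 56.59 + 1.89 + 5.42 = 63.90 ≈ 63.9 mm.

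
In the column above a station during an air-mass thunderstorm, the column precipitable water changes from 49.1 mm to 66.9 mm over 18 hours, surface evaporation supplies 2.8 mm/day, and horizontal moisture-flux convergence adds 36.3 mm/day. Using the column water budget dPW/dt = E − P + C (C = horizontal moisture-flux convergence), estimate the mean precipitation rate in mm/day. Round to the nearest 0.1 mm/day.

P ≈ 15.4 mm/day

dPW/dt = (66.9 − 49.1) mm / (18/24 day) = +23.733 mm/day.
P = E + C − dPW/dt = 2.8 + (36.3) − (+23.733) = 15.4 mm/day.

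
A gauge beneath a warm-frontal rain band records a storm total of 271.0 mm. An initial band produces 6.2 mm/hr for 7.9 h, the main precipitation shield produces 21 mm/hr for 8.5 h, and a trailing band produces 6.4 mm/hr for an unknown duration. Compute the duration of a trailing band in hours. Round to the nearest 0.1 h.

duration ≈ 6.8 h

Known phases: 6.2 × 7.9 + 21 × 8.5 = 48.98 + 178.5 = 227.48 mm.
Remaining depth = 271.0 − 227.48 = 43.52 mm.
Duration = 43.52 / 6.4 = 6.8 h.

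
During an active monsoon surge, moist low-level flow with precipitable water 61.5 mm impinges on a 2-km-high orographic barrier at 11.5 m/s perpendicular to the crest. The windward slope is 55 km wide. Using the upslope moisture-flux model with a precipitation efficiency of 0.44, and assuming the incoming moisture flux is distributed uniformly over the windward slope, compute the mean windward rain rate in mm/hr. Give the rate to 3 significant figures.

R ≈ 20.4 mm/hr

Incoming column moisture flux per unit ridge length: F = V × PW = 11.5 × 61.5 = 707.25 mm·m/s.
Spread over the 55 km slope with efficiency ε = 0.44: R = ε·F/W = 0.44 × 707.25 / 55000 m = 5.658e-03 mm/s.
R = 5.658e-03 × 3600 = 20.4 mm/hr.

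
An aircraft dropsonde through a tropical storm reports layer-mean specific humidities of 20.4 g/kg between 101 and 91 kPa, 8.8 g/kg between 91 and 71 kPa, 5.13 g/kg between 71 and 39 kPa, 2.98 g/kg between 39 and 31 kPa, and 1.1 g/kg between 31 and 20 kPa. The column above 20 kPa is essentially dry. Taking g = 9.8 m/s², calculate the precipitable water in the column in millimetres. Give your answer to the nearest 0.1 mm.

Precipitable water is the column-integrated vapour mass per unit area: PW = (1/g) Σ q̄ Δp, with q in kg/kg and Δp in Pa (1 kg/m² of water = 1 mm).
Layer 101–91 kPa: Δp = 100 hPa = 10000 Pa, q̄ = 0.0204 kg/kg → 0.0204 × 10000 / 9.8 = 20.82 mm
Layer 91–71 kPa: Δp = 200 hPa = 20000 Pa, q̄ = 0.0088 kg/kg → 0.0088 × 20000 / 9.8 = 17.96 mm
Layer 71–39 kPa: Δp = 320 hPa = 32000 Pa, q̄ = 0.00513 kg/kg → 0.00513 × 32000 / 9.8 = 16.75 mm
Layer 39–31 kPa: Δp = 80 hPa = 8000 Pa, q̄ = 0.00298 kg/kg → 0.00298 × 8000 / 9.8 = 2.43 mm
Layer 31–20 kPa: Δp = 110 hPa = 11000 Pa, q̄ = 0.0011 kg/kg → 0.0011 × 11000 / 9.8 = 1.23 mm
PW = 20.82 + 17.96 + 16.75 + 2.43 + 1.23 = 59.19 ≈ 59.2 mm.

PW ≈ 59.2 mm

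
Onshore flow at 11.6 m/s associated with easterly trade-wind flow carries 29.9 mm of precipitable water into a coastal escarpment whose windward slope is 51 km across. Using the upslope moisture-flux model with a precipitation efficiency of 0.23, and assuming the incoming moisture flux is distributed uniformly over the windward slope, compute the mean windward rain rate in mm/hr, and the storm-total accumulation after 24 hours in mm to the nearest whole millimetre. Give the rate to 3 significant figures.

R ≈ 5.63 mm/hr; total ≈ 135 mm

Incoming column moisture flux per unit ridge length: F = V × PW = 11.6 × 29.9 = 346.84 mm·m/s.
Spread over the 51 km slope with efficiency ε = 0.23: R = ε·F/W = 0.23 × 346.84 / 51000 m = 1.564e-03 mm/s.
R = 1.564e-03 × 3600 = 5.63 mm/hr.
Over 24 h: total = 5.63 × 24 = 135.12 ≈ 135 mm.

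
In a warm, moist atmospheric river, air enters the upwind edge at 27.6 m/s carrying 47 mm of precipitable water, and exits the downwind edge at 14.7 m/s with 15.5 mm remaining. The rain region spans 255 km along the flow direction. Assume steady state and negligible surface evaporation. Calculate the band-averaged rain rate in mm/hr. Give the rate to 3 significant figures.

Column moisture flux per unit crosswind length is F = V × PW.
Inflow: F_in = 27.6 × 47 = 1297.2 mm·m/s
Outflow: F_out = 14.7 × 15.5 = 227.85 mm·m/s
Steady-state rate R = (F_in − F_out)/L = (1297.2 − 227.85) / 255000 m = 4.194e-03 mm/s.
R = 4.194e-03 × 3600 = 15.1 mm/hr.

R ≈ 15.1 mm/hr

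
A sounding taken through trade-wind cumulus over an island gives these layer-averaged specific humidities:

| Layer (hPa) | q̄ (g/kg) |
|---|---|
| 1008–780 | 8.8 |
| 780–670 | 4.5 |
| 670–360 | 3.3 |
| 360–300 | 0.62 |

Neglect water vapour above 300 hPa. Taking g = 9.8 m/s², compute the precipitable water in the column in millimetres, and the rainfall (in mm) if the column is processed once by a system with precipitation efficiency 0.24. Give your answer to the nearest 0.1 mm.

PW ≈ 36.3 mm; rainfall ≈ 8.7 mm

Precipitable water is the column-integrated vapour mass per unit area: PW = (1/g) Σ q̄ Δp, with q in kg/kg and Δp in Pa (1 kg/m² of water = 1 mm).
Layer 1008–780 hPa: Δp = 228 hPa = 22800 Pa, q̄ = 0.0088 kg/kg → 0.0088 × 22800 / 9.8 = 20.47 mm
Layer 780–670 hPa: Δp = 110 hPa = 11000 Pa, q̄ = 0.0045 kg/kg → 0.0045 × 11000 / 9.8 = 5.05 mm
Layer 670–360 hPa: Δp = 310 hPa = 31000 Pa, q̄ = 0.0033 kg/kg → 0.0033 × 31000 / 9.8 = 10.44 mm
Layer 360–300 hPa: Δp = 60 hPa = 6000 Pa, q̄ = 0.00062 kg/kg → 0.00062 × 6000 / 9.8 = 0.38 mm
PW = 20.47 + 5.05 + 10.44 + 0.38 = 36.34 ≈ 36.3 mm.
Rainfall = ε × PW = 0.24 × 36.3 = 8.7 mm.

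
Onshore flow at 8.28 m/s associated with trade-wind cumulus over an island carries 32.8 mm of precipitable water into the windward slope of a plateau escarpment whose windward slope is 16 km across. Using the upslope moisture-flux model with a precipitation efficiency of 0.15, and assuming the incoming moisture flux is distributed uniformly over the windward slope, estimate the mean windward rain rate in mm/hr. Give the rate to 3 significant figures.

R ≈ 9.17 mm/hr

Incoming column moisture flux per unit ridge length: F = V × PW = 8.28 × 32.8 = 271.584 mm·m/s.
Spread over the 16 km slope with efficiency ε = 0.15: R = ε·F/W = 0.15 × 271.584 / 16000 m = 2.546e-03 mm/s.
R = 2.546e-03 × 3600 = 9.17 mm/hr.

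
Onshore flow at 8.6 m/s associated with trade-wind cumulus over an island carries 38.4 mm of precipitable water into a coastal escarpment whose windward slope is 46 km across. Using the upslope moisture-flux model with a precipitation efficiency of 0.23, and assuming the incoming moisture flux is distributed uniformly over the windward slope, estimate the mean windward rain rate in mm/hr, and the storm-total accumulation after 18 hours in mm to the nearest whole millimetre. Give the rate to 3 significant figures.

Incoming column moisture flux per unit ridge length: F = V × PW = 8.6 × 38.4 = 330.24 mm·m/s.
Spread over the 46 km slope with efficiency ε = 0.23: R = ε·F/W = 0.23 × 330.24 / 46000 m = 1.651e-03 mm/s.
R = 1.651e-03 × 3600 = 5.94 mm/hr.
Over 18 h: total = 5.94 × 18 = 106.92 ≈ 107 mm.

R ≈ 5.94 mm/hr; total ≈ 107 mm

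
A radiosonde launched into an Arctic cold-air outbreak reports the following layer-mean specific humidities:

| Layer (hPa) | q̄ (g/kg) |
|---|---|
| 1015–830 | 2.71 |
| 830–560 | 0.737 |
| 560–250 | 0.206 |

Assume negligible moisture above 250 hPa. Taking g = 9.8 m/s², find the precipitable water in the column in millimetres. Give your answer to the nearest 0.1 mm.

Precipitable water is the column-integrated vapour mass per unit area: PW = (1/g) Σ q̄ Δp, with q in kg/kg and Δp in Pa (1 kg/m² of water = 1 mm).
Layer 1015–830 hPa: Δp = 185 hPa = 18500 Pa, q̄ = 0.00271 kg/kg → 0.00271 × 18500 / 9.8 = 5.12 mm
Layer 830–560 hPa: Δp = 270 hPa = 27000 Pa, q̄ = 0.000737 kg/kg → 0.000737 × 27000 / 9.8 = 2.03 mm
Layer 560–250 hPa: Δp = 310 hPa = 31000 Pa, q̄ = 0.000206 kg/kg → 0.000206 × 31000 / 9.8 = 0.65 mm
PW = 5.12 + 2.03 + 0.65 = 7.80 ≈ 7.8 mm.

PW ≈ 7.8 mm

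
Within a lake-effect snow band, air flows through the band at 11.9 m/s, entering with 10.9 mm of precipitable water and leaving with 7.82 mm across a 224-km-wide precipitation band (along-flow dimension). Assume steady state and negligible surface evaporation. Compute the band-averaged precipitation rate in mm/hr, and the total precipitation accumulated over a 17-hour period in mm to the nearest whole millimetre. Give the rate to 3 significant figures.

Column moisture flux per unit crosswind length is F = V × PW.
Inflow: F_in = 11.9 × 10.9 = 129.71 mm·m/s
Outflow: F_out = 11.9 × 7.82 = 93.058 mm·m/s
Steady-state rate R = (F_in − F_out)/L = (129.71 − 93.058) / 224000 m = 1.636e-04 mm/s.
R = 1.636e-04 × 3600 = 0.589 mm/hr.
Over 17 h: total = 0.589 × 17 = 10.013 ≈ 10 mm.

R ≈ 0.589 mm/hr; total ≈ 10 mm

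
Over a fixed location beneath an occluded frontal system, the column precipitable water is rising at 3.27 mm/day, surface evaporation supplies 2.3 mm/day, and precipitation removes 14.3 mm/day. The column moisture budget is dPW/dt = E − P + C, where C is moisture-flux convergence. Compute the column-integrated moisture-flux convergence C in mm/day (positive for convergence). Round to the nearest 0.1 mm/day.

C ≈ 15.3 mm/day

dPW/dt = +3.27 mm/day.
C = dPW/dt − E + P = (+3.27) − 2.3 + 14.3 = 15.3 mm/day.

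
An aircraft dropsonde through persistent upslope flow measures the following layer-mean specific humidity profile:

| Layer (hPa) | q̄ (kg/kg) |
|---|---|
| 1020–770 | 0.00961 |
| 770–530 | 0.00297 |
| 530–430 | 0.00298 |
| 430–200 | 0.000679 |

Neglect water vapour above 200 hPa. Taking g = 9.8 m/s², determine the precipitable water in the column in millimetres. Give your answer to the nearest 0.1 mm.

Precipitable water is the column-integrated vapour mass per unit area: PW = (1/g) Σ q̄ Δp, with q in kg/kg and Δp in Pa (1 kg/m² of water = 1 mm).
Layer 1020–770 hPa: Δp = 250 hPa = 25000 Pa, q̄ = 0.00961 kg/kg → 0.00961 × 25000 / 9.8 = 24.52 mm
Layer 770–530 hPa: Δp = 240 hPa = 24000 Pa, q̄ = 0.00297 kg/kg → 0.00297 × 24000 / 9.8 = 7.27 mm
Layer 530–430 hPa: Δp = 100 hPa = 10000 Pa, q̄ = 0.00298 kg/kg → 0.00298 × 10000 / 9.8 = 3.04 mm
Layer 430–200 hPa: Δp = 230 hPa = 23000 Pa, q̄ = 0.000679 kg/kg → 0.000679 × 23000 / 9.8 = 1.59 mm
PW = 24.52 + 7.27 + 3.04 + 1.59 = 36.42 ≈ 36.4 mm.

PW ≈ 36.4 mm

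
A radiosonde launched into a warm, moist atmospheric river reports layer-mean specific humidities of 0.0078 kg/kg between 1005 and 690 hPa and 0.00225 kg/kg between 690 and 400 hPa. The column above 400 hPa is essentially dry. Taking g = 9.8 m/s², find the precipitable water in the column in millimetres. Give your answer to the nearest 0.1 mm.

Precipitable water is the column-integrated vapour mass per unit area: PW = (1/g) Σ q̄ Δp, with q in kg/kg and Δp in Pa (1 kg/m² of water = 1 mm).
Layer 1005–690 hPa: Δp = 315 hPa = 31500 Pa, q̄ = 0.0078 kg/kg → 0.0078 × 31500 / 9.8 = 25.07 mm
Layer 690–400 hPa: Δp = 290 hPa = 29000 Pa, q̄ = 0.00225 kg/kg → 0.00225 × 29000 / 9.8 = 6.66 mm
PW = 25.07 + 6.66 = 31.73 ≈ 31.7 mm.

PW ≈ 31.7 mm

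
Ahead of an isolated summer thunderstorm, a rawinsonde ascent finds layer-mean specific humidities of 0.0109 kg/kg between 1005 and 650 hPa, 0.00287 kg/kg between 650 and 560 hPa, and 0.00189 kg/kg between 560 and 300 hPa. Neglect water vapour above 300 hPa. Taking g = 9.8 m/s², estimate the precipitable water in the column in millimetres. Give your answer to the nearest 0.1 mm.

Precipitable water is the column-integrated vapour mass per unit area: PW = (1/g) Σ q̄ Δp, with q in kg/kg and Δp in Pa (1 kg/m² of water = 1 mm).
Layer 1005–650 hPa: Δp = 355 hPa = 35500 Pa, q̄ = 0.0109 kg/kg → 0.0109 × 35500 / 9.8 = 39.48 mm
Layer 650–560 hPa: Δp = 90 hPa = 9000 Pa, q̄ = 0.00287 kg/kg → 0.00287 × 9000 / 9.8 = 2.64 mm
Layer 560–300 hPa: Δp = 260 hPa = 26000 Pa, q̄ = 0.00189 kg/kg → 0.00189 × 26000 / 9.8 = 5.01 mm
PW = 39.48 + 2.64 + 5.01 = 47.13 ≈ 47.1 mm.

PW ≈ 47.1 mm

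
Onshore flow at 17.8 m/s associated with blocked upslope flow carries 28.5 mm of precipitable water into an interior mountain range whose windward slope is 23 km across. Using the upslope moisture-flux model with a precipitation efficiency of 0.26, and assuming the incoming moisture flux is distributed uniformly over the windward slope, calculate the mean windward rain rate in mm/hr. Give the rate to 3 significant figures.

Incoming column moisture flux per unit ridge length: F = V × PW = 17.8 × 28.5 = 507.3 mm·m/s.
Spread over the 23 km slope with efficiency ε = 0.26: R = ε·F/W = 0.26 × 507.3 / 23000 m = 5.735e-03 mm/s.
R = 5.735e-03 × 3600 = 20.6 mm/hr.

R ≈ 20.6 mm/hr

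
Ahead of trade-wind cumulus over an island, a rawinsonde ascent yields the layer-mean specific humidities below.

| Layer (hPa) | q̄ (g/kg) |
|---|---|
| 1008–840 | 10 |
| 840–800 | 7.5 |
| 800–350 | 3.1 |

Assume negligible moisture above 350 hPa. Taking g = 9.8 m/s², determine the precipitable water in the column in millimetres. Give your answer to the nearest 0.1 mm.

PW ≈ 34.4 mm

Precipitable water is the column-integrated vapour mass per unit area: PW = (1/g) Σ q̄ Δp, with q in kg/kg and Δp in Pa (1 kg/m² of water = 1 mm).
Layer 1008–840 hPa: Δp = 168 hPa = 16800 Pa, q̄ = 0.01 kg/kg → 0.01 × 16800 / 9.8 = 17.14 mm
Layer 840–800 hPa: Δp = 40 hPa = 4000 Pa, q̄ = 0.0075 kg/kg → 0.0075 × 4000 / 9.8 = 3.06 mm
Layer 800–350 hPa: Δp = 450 hPa = 45000 Pa, q̄ = 0.0031 kg/kg → 0.0031 × 45000 / 9.8 = 14.23 mm
PW = 17.14 + 3.06 + 14.23 = 34.43 ≈ 34.4 mm.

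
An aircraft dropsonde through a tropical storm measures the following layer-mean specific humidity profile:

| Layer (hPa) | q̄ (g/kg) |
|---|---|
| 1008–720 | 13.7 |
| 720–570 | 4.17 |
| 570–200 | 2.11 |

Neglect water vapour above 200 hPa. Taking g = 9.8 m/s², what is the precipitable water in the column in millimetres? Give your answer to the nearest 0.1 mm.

PW ≈ 54.6 mm

Precipitable water is the column-integrated vapour mass per unit area: PW = (1/g) Σ q̄ Δp, with q in kg/kg and Δp in Pa (1 kg/m² of water = 1 mm).
Layer 1008–720 hPa: Δp = 288 hPa = 28800 Pa, q̄ = 0.0137 kg/kg → 0.0137 × 28800 / 9.8 = 40.26 mm
Layer 720–570 hPa: Δp = 150 hPa = 15000 Pa, q̄ = 0.00417 kg/kg → 0.00417 × 15000 / 9.8 = 6.38 mm
Layer 570–200 hPa: Δp = 370 hPa = 37000 Pa, q̄ = 0.00211 kg/kg → 0.00211 × 37000 / 9.8 = 7.97 mm
PW = 40.26 + 6.38 + 7.97 = 54.61 ≈ 54.6 mm.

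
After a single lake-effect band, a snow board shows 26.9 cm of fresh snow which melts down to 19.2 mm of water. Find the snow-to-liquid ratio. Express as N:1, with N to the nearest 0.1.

ratio ≈ 14.0

Ratio = snow depth / SWE = 269 mm / 19.2 mm = 14.0, i.e. 14.0:1.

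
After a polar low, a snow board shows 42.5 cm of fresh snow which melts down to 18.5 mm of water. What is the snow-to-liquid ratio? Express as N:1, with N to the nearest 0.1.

ratio ≈ 23.0

Ratio = snow depth / SWE = 425 mm / 18.5 mm = 23.0, i.e. 23.0:1.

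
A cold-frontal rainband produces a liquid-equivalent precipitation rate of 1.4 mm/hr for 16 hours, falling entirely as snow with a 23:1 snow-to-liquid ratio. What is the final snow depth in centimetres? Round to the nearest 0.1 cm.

snow depth ≈ 51.5 cm

Liquid-equivalent depth = 1.4 × 16 = 22.4 mm.
Snow depth = 22.4 mm × 23 = 515.2 mm = 51.5 cm.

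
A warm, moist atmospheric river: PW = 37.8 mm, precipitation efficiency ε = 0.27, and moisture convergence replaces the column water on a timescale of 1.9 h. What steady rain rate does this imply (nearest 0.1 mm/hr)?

Each overturning extracts ε × PW = 0.27 × 37.8 = 10.206 mm.
Rate = ε·PW / τ = 10.206 / 1.9 h = 5.4 mm/hr.

R ≈ 5.4 mm/hr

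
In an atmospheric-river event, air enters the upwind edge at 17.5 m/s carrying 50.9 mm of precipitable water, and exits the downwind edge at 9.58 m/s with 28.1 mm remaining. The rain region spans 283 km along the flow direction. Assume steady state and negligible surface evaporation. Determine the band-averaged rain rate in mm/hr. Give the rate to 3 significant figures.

R ≈ 7.91 mm/hr

Column moisture flux per unit crosswind length is F = V × PW.
Inflow: F_in = 17.5 × 50.9 = 890.75 mm·m/s
Outflow: F_out = 9.58 × 28.1 = 269.198 mm·m/s
Steady-state rate R = (F_in − F_out)/L = (890.75 − 269.198) / 283000 m = 2.196e-03 mm/s.
R = 2.196e-03 × 3600 = 7.91 mm/hr.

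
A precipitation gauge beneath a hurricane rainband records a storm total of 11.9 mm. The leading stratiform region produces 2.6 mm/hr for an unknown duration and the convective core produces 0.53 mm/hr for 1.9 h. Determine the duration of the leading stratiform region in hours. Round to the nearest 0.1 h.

Known phases: 0.53 × 1.9 = 1.007 mm.
Remaining depth = 11.9 − 1.007 = 10.893 mm.
Duration = 10.893 / 2.6 = 4.2 h.

duration ≈ 4.2 h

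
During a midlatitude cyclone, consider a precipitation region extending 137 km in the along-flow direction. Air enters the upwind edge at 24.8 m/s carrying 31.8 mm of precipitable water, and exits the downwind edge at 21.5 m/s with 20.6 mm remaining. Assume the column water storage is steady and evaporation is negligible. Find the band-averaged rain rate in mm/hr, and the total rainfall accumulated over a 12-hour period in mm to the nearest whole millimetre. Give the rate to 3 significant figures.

R ≈ 9.09 mm/hr; total ≈ 109 mm

Column moisture flux per unit crosswind length is F = V × PW.
Inflow: F_in = 24.8 × 31.8 = 788.64 mm·m/s
Outflow: F_out = 21.5 × 20.6 = 442.9 mm·m/s
Steady-state rate R = (F_in − F_out)/L = (788.64 − 442.9) / 137000 m = 2.524e-03 mm/s.
R = 2.524e-03 × 3600 = 9.09 mm/hr.
Over 12 h: total = 9.09 × 12 = 109.08 ≈ 109 mm.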